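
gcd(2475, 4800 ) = 75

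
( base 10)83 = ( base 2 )1010011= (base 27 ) 32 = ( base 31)2l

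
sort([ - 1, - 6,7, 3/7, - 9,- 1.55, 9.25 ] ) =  [ - 9,-6, - 1.55,  -  1,3/7,  7, 9.25 ]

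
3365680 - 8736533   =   - 5370853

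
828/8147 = 828/8147 = 0.10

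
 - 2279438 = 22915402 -25194840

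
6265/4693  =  1  +  1572/4693 = 1.33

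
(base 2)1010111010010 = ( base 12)3296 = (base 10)5586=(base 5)134321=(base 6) 41510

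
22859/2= 11429 + 1/2=   11429.50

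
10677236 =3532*3023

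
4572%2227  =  118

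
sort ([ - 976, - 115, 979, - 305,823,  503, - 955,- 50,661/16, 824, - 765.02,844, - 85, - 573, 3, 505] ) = [ - 976,  -  955,-765.02, - 573, - 305, - 115,  -  85, - 50 , 3,661/16, 503, 505, 823, 824 , 844, 979] 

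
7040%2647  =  1746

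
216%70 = 6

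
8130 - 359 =7771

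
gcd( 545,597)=1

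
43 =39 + 4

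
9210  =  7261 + 1949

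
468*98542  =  46117656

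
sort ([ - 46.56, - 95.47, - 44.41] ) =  [ - 95.47, - 46.56, - 44.41] 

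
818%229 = 131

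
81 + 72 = 153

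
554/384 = 1 + 85/192 = 1.44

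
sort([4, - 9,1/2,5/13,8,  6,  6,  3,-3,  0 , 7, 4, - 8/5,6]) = [ - 9,-3,  -  8/5,  0,5/13,1/2,  3,4, 4, 6 , 6,  6,  7 , 8] 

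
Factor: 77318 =2^1*67^1 * 577^1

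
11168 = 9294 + 1874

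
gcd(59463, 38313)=9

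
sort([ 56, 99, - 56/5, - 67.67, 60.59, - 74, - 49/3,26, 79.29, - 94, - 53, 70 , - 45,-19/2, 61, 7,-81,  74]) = [ - 94, - 81, - 74,  -  67.67, - 53 , - 45,-49/3, - 56/5, - 19/2,7, 26, 56,  60.59,61, 70,74,  79.29, 99 ]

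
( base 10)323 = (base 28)bf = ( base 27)bq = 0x143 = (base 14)191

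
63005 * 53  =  3339265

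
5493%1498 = 999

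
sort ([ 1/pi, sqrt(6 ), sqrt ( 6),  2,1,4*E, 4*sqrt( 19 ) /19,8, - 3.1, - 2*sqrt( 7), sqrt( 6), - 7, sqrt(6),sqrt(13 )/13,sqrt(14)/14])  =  [-7, - 2  *sqrt( 7), - 3.1, sqrt ( 14 )/14, sqrt( 13)/13, 1/pi,4*sqrt(19 ) /19,  1, 2, sqrt( 6), sqrt (6 ),sqrt( 6), sqrt( 6 ), 8,4*E]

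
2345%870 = 605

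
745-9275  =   - 8530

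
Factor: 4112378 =2^1*103^1*19963^1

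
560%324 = 236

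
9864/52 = 2466/13 = 189.69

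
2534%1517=1017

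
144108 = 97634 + 46474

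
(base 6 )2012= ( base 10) 440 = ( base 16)1B8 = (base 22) K0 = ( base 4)12320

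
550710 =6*91785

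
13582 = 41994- 28412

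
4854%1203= 42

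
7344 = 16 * 459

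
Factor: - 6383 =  - 13^1*491^1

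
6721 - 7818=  - 1097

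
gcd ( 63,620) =1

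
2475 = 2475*1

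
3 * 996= 2988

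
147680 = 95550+52130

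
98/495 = 98/495 = 0.20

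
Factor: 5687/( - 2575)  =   - 5^(  -  2) * 11^2 * 47^1*103^(-1)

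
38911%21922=16989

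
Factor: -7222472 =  - 2^3*859^1*1051^1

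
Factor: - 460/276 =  - 5/3 = -3^( - 1 )*5^1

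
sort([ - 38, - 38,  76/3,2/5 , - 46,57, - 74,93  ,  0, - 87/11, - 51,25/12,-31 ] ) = [ -74, - 51, - 46,- 38, - 38, - 31, - 87/11, 0,2/5,25/12,76/3, 57,93]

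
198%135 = 63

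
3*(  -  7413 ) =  - 22239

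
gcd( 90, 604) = 2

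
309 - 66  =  243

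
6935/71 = 6935/71 = 97.68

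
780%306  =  168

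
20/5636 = 5/1409 = 0.00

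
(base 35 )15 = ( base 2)101000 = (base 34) 16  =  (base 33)17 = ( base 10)40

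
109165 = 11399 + 97766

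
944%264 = 152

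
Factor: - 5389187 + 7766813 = 2^1*3^1*223^1*1777^1 = 2377626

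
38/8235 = 38/8235= 0.00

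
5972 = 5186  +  786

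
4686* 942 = 4414212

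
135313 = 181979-46666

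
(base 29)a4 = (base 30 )9O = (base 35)8e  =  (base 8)446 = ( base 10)294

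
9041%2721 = 878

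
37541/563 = 66  +  383/563 = 66.68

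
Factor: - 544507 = -73^1 * 7459^1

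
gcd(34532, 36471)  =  1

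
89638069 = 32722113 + 56915956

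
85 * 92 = 7820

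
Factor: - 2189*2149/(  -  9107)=672023/1301 = 11^1 * 199^1* 307^1 * 1301^( - 1)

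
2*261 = 522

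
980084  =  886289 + 93795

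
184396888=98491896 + 85904992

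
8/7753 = 8/7753 = 0.00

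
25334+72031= 97365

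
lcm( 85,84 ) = 7140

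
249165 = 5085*49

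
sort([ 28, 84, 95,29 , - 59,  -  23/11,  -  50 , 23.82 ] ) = [ - 59 ,-50, - 23/11,23.82, 28, 29,84,95] 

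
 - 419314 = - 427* 982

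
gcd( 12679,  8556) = 31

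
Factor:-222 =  - 2^1*3^1*37^1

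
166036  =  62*2678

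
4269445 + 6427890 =10697335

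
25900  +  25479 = 51379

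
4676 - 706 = 3970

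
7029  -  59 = 6970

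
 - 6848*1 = - 6848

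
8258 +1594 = 9852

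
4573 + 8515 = 13088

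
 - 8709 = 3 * ( - 2903) 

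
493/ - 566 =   -  1 + 73/566 =-0.87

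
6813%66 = 15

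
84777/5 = 16955 + 2/5 = 16955.40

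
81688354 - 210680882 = -128992528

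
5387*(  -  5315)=-28631905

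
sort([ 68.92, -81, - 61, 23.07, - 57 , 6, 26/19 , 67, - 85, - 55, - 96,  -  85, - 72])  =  [ - 96,-85, - 85, - 81, - 72, - 61, - 57, - 55,26/19,6,  23.07, 67, 68.92 ] 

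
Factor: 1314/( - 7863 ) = - 438/2621 = - 2^1*3^1*73^1*2621^( - 1) 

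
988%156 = 52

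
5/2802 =5/2802= 0.00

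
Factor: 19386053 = 71^1 * 273043^1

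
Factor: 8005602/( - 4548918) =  - 11^1* 157^( - 1 )*439^( - 1 )*11027^1 = -121297/68923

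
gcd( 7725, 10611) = 3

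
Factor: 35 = 5^1*7^1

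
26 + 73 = 99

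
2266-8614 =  - 6348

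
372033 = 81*4593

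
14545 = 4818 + 9727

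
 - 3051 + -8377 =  - 11428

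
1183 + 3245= 4428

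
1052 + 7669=8721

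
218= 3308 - 3090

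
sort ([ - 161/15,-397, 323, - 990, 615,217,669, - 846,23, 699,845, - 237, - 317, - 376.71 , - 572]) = [ - 990, - 846, - 572,- 397, - 376.71 , - 317, - 237 , - 161/15, 23 , 217,323 , 615,669,699 , 845]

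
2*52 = 104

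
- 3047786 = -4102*743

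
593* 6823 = 4046039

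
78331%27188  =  23955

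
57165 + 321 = 57486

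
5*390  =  1950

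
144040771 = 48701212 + 95339559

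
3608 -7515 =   -  3907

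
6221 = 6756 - 535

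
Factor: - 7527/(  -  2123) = 3^1 * 11^ ( - 1 )*13^1 =39/11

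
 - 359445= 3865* ( - 93)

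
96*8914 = 855744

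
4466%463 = 299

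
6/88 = 3/44 = 0.07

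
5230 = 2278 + 2952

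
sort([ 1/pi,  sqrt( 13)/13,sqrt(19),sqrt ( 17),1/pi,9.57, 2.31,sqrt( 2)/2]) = [ sqrt( 13 ) /13,1/pi , 1/pi,sqrt( 2 )/2,2.31,sqrt(17),sqrt(19), 9.57 ]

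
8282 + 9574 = 17856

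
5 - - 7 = 12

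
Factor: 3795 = 3^1*5^1*11^1*23^1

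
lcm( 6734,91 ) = 6734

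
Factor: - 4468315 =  - 5^1*877^1*1019^1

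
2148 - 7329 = - 5181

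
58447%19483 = 19481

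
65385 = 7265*9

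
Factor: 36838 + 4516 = 41354 = 2^1*23^1*29^1 * 31^1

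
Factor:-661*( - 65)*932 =2^2*5^1 * 13^1*233^1 * 661^1 = 40043380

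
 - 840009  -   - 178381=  - 661628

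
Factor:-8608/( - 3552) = 269/111= 3^ ( - 1 )*37^( - 1)*269^1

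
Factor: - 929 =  - 929^1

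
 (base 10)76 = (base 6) 204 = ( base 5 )301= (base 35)26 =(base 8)114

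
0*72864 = 0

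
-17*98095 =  - 1667615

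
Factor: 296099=296099^1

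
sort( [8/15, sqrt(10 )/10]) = [sqrt(10)/10,8/15]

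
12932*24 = 310368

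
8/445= 8/445=0.02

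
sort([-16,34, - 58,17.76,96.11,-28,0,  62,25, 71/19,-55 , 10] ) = [ - 58, - 55,- 28, - 16, 0,71/19, 10,17.76 , 25, 34,62, 96.11] 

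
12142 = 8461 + 3681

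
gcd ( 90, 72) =18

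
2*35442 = 70884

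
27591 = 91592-64001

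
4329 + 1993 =6322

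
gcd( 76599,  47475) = 9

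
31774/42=756 + 11/21 = 756.52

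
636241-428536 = 207705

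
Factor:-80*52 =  - 2^6 * 5^1*13^1 = - 4160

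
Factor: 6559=7^1 * 937^1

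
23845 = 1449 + 22396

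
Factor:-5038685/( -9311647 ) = 5^1*223^1*337^(-1)*4519^1*27631^(-1)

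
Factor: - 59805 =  - 3^3*5^1*443^1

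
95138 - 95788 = -650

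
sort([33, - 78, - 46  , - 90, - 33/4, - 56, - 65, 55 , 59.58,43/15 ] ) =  [-90, - 78,-65, - 56,-46, - 33/4, 43/15, 33,55, 59.58]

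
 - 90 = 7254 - 7344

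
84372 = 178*474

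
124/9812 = 31/2453 = 0.01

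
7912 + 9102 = 17014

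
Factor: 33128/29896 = 41/37 = 37^( - 1 )*41^1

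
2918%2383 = 535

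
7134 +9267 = 16401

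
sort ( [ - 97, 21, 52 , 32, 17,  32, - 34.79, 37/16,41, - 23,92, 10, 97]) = [ - 97, - 34.79, - 23 , 37/16, 10  ,  17,21,32, 32, 41,  52,92,97]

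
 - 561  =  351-912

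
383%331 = 52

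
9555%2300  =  355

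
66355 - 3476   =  62879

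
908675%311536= 285603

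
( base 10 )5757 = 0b1011001111101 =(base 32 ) 5JT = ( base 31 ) 5um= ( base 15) 1A8C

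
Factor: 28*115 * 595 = 2^2*5^2*7^2*17^1 * 23^1 = 1915900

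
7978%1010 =908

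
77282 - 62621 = 14661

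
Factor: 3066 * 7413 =2^1*3^2 * 7^2 * 73^1* 353^1 = 22728258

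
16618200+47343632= 63961832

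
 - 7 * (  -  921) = 6447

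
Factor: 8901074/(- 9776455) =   -  684698/752035 = - 2^1* 5^( - 1)* 7^1*48907^1*150407^( - 1) 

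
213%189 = 24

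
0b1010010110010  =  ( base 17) 115b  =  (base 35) 4bd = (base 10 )5298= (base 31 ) 5fs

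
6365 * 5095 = 32429675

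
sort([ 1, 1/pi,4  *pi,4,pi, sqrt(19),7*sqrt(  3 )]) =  [ 1/pi  ,  1  ,  pi,4,sqrt(19), 7*sqrt( 3 ),4*pi]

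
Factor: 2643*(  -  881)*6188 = - 14408652804 = -  2^2 * 3^1 * 7^1*13^1*17^1*881^2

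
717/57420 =239/19140 = 0.01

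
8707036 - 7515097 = 1191939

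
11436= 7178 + 4258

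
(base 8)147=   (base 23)4b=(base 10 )103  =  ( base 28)3j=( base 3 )10211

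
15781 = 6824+8957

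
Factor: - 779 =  - 19^1*41^1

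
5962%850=12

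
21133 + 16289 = 37422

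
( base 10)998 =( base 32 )V6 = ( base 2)1111100110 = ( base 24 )1he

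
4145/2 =2072 + 1/2 = 2072.50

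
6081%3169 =2912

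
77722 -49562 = 28160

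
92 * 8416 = 774272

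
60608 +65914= 126522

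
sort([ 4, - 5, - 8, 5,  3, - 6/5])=[ -8, - 5, - 6/5, 3,  4, 5] 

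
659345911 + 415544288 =1074890199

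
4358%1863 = 632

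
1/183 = 1/183= 0.01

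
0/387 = 0 = 0.00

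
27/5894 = 27/5894 = 0.00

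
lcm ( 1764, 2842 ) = 51156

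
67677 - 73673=-5996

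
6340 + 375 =6715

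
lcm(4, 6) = 12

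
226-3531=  - 3305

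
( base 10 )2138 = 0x85A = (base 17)76D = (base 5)32023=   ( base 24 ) 3h2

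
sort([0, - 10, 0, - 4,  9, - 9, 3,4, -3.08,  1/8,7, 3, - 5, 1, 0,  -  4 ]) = [ - 10 ,  -  9,-5, - 4, - 4, - 3.08, 0, 0, 0,  1/8, 1,3,  3, 4, 7,9]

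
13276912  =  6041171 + 7235741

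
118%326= 118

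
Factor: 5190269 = 7^1*741467^1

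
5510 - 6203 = -693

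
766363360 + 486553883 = 1252917243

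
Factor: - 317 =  - 317^1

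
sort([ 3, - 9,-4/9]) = [ - 9, - 4/9, 3 ]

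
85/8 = 10+5/8 =10.62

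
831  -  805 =26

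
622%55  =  17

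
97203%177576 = 97203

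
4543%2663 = 1880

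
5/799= 5/799 = 0.01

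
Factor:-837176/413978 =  -908/449 = - 2^2*227^1*449^( - 1)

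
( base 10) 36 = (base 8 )44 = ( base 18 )20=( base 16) 24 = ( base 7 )51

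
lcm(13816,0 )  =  0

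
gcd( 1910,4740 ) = 10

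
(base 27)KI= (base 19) 1A7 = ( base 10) 558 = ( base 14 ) 2bc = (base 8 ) 1056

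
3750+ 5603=9353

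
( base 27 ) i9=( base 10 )495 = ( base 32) ff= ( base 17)1c2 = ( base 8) 757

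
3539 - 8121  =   - 4582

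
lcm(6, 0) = 0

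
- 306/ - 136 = 2 + 1/4 = 2.25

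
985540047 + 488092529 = 1473632576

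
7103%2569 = 1965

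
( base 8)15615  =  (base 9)10606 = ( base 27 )9I6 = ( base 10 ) 7053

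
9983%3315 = 38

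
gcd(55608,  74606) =14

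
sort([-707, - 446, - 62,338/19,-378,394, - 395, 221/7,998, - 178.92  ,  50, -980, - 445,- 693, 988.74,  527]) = [ - 980, - 707 ,- 693, - 446, - 445, -395 , - 378,  -  178.92, - 62, 338/19, 221/7,50,394,527,988.74 , 998]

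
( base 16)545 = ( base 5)20344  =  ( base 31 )1cg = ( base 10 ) 1349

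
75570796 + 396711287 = 472282083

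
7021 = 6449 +572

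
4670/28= 166+11/14 = 166.79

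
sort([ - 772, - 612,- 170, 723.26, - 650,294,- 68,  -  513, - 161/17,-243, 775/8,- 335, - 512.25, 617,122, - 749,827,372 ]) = [ - 772 , - 749, - 650,-612, - 513, - 512.25, - 335, - 243, - 170,  -  68 , - 161/17,775/8,122, 294, 372,617,  723.26,827 ] 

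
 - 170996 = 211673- 382669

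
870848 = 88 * 9896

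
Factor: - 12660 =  - 2^2*3^1 * 5^1*211^1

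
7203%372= 135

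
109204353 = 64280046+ 44924307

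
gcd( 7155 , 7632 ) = 477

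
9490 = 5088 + 4402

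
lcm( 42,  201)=2814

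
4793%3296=1497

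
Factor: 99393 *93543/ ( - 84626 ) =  - 2^( - 1)*3^2*7^1*17^( - 1 )*19^ ( - 1)*131^( - 1)*4733^1*31181^1 = - 9297519399/84626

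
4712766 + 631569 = 5344335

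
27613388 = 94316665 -66703277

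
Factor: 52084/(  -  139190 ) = -58/155 = -  2^1*5^( - 1)*29^1*31^ ( - 1 ) 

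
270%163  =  107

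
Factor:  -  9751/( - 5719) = 1393/817 =7^1*19^ (-1)*43^( - 1)*199^1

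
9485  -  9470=15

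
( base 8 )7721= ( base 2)111111010001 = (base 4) 333101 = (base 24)70h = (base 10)4049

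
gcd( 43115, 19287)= 1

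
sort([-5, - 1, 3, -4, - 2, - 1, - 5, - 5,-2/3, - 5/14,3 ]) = [ - 5, - 5, - 5, -4 , - 2, - 1, - 1,- 2/3,- 5/14, 3,3]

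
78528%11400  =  10128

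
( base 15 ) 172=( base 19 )H9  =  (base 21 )fh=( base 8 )514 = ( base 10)332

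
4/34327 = 4/34327 = 0.00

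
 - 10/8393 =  - 10/8393  =  - 0.00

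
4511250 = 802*5625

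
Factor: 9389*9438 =2^1*3^1*11^2 *13^1*41^1*229^1 =88613382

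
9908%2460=68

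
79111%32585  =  13941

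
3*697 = 2091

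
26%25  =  1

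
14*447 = 6258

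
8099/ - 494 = - 17 + 23/38 = - 16.39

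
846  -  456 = 390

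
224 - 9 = 215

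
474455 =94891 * 5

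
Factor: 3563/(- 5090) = - 2^( - 1 )*5^( - 1 )*7^1 = - 7/10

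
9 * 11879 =106911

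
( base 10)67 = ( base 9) 74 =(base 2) 1000011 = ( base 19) 3A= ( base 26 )2f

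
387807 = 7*55401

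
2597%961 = 675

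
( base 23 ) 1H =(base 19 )22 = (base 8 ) 50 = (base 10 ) 40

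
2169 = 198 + 1971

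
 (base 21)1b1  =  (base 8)1241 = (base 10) 673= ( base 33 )kd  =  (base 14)361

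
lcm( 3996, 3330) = 19980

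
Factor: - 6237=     -  3^4 * 7^1 * 11^1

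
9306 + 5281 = 14587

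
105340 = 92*1145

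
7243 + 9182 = 16425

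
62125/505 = 12425/101 = 123.02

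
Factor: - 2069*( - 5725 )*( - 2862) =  - 2^1*3^3*5^2*53^1*229^1 * 2069^1  =  - 33900461550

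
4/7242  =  2/3621= 0.00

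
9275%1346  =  1199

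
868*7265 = 6306020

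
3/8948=3/8948 = 0.00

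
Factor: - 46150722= -2^1*3^4*284881^1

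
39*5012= 195468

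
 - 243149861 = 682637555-925787416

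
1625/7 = 1625/7 = 232.14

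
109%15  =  4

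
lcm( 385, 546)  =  30030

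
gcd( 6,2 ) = 2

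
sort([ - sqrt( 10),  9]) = [ - sqrt( 10 ), 9]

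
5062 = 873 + 4189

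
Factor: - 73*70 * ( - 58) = 296380 = 2^2* 5^1*7^1*29^1*73^1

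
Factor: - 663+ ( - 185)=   -  2^4*53^1 = - 848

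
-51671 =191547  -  243218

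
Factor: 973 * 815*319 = 5^1 * 7^1*11^1*29^1 * 139^1*163^1= 252965405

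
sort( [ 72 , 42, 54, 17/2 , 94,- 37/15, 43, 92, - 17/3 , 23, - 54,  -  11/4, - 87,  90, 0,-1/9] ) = [ - 87, - 54, - 17/3 ,  -  11/4, - 37/15,  -  1/9,0,  17/2,23, 42,43 , 54, 72,  90,  92,94 ]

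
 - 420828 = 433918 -854746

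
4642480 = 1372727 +3269753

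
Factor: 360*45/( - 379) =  - 16200/379 = - 2^3*3^4*5^2*379^(-1 )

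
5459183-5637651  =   - 178468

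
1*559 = 559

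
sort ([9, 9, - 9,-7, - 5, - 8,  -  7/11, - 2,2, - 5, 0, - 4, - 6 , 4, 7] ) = [-9, - 8, - 7, - 6, - 5, - 5, - 4, - 2, - 7/11 , 0,2, 4,7,9 , 9] 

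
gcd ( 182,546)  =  182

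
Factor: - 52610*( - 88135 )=4636782350 = 2^1*5^2*5261^1* 17627^1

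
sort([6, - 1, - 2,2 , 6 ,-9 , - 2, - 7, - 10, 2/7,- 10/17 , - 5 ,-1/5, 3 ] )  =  [  -  10, - 9 , - 7,-5,-2 , - 2, - 1, - 10/17,  -  1/5,2/7 , 2 , 3,6 , 6 ] 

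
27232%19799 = 7433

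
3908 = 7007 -3099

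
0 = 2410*0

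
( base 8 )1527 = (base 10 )855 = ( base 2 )1101010111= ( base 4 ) 31113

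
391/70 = 5  +  41/70=5.59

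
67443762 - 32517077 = 34926685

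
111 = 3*37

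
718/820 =359/410 =0.88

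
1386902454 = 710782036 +676120418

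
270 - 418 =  - 148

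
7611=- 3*( - 2537) 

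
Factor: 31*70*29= 2^1*5^1*7^1*29^1*31^1  =  62930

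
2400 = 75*32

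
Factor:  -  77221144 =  - 2^3*7^1*11^1*13^1*9643^1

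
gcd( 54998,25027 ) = 1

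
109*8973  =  978057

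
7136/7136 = 1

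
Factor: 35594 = 2^1*13^1 * 37^2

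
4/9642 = 2/4821  =  0.00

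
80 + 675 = 755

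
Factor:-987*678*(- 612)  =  409541832 =2^3*3^4*7^1*17^1*47^1* 113^1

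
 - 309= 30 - 339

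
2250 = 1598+652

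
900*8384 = 7545600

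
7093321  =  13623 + 7079698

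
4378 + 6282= 10660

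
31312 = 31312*1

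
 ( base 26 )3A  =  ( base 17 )53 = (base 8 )130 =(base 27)37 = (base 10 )88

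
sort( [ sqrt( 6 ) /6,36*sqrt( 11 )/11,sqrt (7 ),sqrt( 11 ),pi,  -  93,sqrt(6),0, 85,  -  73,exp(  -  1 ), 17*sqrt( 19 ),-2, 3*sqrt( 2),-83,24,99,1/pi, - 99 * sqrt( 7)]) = [ - 99*sqrt( 7), - 93 ,  -  83,  -  73, - 2,  0,1/pi,  exp( - 1),sqrt( 6) /6,sqrt(6 ), sqrt(7 ),  pi,sqrt( 11 ), 3* sqrt ( 2 ) , 36 * sqrt(11)/11,24,  17*sqrt( 19),85,99 ] 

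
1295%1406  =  1295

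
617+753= 1370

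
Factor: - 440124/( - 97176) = 36677/8098 = 2^(-1)*  4049^( - 1 )*36677^1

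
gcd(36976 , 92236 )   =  4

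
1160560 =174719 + 985841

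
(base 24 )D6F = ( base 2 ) 1110111011111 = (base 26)B83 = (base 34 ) 6KV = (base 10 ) 7647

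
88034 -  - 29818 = 117852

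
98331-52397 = 45934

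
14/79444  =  7/39722= 0.00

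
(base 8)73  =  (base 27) 25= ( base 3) 2012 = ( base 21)2h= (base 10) 59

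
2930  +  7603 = 10533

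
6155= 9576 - 3421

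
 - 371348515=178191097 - 549539612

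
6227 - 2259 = 3968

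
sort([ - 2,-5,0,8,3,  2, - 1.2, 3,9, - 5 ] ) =[ - 5, - 5, - 2,-1.2, 0,2,  3, 3,8, 9]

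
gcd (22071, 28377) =3153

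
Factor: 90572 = 2^2 * 22643^1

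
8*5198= 41584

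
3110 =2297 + 813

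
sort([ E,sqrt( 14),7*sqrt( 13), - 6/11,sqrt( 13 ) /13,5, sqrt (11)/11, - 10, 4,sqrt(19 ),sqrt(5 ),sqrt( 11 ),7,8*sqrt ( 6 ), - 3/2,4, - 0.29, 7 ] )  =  [  -  10, - 3/2, - 6/11, - 0.29,sqrt( 13)/13,sqrt( 11 ) /11,sqrt (5),E,sqrt( 11), sqrt( 14), 4,4,sqrt(19), 5 , 7,7,8*sqrt( 6),7*sqrt(13)]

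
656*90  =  59040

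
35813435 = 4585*7811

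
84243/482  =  84243/482 = 174.78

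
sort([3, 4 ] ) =[ 3,4]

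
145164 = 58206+86958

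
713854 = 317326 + 396528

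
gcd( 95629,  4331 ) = 1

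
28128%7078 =6894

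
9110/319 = 9110/319 = 28.56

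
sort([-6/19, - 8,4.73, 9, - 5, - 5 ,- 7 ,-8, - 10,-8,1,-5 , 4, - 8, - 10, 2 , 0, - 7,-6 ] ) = [-10, - 10 ,-8,- 8 , - 8,  -  8, - 7,-7 , -6,-5, -5,-5,- 6/19, 0, 1,2,4,4.73, 9] 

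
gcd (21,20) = 1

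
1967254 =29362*67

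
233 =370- 137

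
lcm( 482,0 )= 0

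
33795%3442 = 2817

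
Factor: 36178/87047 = 2^1*61^( - 1)*1427^(-1 )*18089^1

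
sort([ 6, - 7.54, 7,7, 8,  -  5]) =[ - 7.54,  -  5  ,  6,  7, 7, 8] 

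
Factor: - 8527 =-8527^1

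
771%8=3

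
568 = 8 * 71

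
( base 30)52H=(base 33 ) 46n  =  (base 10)4577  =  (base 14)194d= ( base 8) 10741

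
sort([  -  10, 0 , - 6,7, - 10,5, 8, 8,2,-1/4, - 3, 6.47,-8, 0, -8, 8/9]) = [-10,-10, - 8,- 8,-6, - 3 ,-1/4, 0, 0,8/9, 2,5, 6.47, 7,8,8 ]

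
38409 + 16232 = 54641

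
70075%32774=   4527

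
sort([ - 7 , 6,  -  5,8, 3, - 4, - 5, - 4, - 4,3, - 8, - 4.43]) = [ - 8, - 7,-5, - 5, - 4.43 , - 4, - 4, - 4 , 3, 3 , 6, 8 ] 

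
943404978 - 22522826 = 920882152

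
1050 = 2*525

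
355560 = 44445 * 8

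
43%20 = 3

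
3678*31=114018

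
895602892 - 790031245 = 105571647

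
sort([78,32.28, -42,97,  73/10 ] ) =[- 42,73/10,32.28,78,97] 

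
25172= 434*58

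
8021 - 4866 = 3155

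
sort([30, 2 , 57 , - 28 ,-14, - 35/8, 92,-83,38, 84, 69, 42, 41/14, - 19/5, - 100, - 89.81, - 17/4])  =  [-100, - 89.81, - 83, - 28,  -  14, - 35/8,- 17/4, - 19/5,  2, 41/14,30,  38,  42,  57, 69,84, 92 ]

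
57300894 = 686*83529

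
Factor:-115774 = -2^1*107^1*541^1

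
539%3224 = 539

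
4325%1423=56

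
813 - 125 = 688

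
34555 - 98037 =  - 63482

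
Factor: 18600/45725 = 24/59=2^3  *3^1 *59^( - 1)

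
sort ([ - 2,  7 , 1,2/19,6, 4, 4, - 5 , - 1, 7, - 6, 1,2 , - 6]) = [ - 6 , - 6, - 5,-2 , - 1,2/19 , 1,  1, 2,4, 4, 6, 7 , 7]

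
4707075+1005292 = 5712367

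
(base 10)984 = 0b1111011000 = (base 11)815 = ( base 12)6A0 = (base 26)1bm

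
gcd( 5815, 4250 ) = 5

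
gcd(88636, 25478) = 2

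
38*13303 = 505514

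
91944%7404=3096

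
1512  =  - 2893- -4405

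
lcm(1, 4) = 4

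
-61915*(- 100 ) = 6191500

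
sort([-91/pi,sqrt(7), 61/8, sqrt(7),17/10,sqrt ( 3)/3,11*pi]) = [ - 91/pi,sqrt(3 ) /3, 17/10,  sqrt( 7), sqrt(7), 61/8 , 11*pi]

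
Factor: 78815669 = 179^1*440311^1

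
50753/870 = 50753/870 = 58.34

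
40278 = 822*49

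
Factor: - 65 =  - 5^1*13^1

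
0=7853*0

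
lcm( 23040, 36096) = 1082880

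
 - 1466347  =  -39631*37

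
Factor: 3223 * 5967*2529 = 3^5*11^1  *13^1*17^1*281^1 * 293^1 = 48636820089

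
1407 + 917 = 2324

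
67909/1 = 67909 = 67909.00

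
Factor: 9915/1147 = 3^1*5^1*31^( - 1)*37^( - 1)*661^1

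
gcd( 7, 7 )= 7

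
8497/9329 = 8497/9329 = 0.91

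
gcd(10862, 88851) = 1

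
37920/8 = 4740 = 4740.00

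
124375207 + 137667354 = 262042561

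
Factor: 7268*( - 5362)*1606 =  - 2^4*7^1*11^1*23^1*73^1*79^1*383^1 = -62587451696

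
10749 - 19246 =  -  8497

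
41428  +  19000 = 60428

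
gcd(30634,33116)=34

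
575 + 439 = 1014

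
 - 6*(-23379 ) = 140274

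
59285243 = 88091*673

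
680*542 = 368560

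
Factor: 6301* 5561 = 67^1*83^1*6301^1 = 35039861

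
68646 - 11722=56924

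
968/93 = 968/93 = 10.41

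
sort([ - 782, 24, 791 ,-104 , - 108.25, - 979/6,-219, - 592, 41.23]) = [ - 782, - 592, - 219,-979/6, - 108.25, - 104, 24, 41.23, 791]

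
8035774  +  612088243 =620124017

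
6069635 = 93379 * 65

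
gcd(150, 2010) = 30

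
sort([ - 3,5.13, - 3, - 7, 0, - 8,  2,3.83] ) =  [  -  8, - 7, - 3,-3, 0,  2,3.83,  5.13] 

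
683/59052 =683/59052= 0.01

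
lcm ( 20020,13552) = 880880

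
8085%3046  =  1993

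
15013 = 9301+5712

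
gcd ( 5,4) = 1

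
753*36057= 27150921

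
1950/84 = 23 +3/14 =23.21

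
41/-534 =  -  41/534 = - 0.08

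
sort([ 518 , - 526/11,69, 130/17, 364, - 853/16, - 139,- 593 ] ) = [- 593, -139 , - 853/16,  -  526/11  ,  130/17,69,364,  518 ]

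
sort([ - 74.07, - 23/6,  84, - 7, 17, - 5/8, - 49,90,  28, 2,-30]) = [ - 74.07, - 49, - 30, - 7,-23/6,-5/8, 2,17,28, 84, 90 ]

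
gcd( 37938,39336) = 6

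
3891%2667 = 1224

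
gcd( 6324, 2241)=3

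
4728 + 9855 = 14583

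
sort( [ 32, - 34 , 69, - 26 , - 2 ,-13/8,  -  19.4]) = [  -  34, - 26,-19.4 , - 2, - 13/8, 32 , 69] 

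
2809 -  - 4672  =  7481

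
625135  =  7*89305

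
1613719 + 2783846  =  4397565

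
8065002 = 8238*979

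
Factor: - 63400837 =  - 17^1*3729461^1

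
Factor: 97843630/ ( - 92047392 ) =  - 2^( - 4) * 3^( - 2)* 5^1*29^(- 1) * 41^1*103^( - 1 )*107^( - 1) * 167^1*1429^1 = - 48921815/46023696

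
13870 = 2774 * 5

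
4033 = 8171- 4138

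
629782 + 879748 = 1509530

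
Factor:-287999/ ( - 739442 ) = 2^(-1 ) * 11^( - 1 )  *19^ ( - 1 )*61^( - 1 )*9931^1  =  9931/25498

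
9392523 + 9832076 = 19224599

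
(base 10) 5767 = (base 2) 1011010000111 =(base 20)E87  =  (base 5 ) 141032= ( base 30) 6C7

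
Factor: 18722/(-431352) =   -  2^( - 2) * 3^(-3 )*11^1 * 23^1*37^1 * 1997^( - 1) = - 9361/215676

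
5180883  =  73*70971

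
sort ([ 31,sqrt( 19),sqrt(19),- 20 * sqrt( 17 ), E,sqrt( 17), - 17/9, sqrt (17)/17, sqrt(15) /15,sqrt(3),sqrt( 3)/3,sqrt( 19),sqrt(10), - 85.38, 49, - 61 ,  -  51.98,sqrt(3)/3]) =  [-85.38, - 20 *sqrt(17),  -  61, - 51.98 , - 17/9,sqrt(17 ) /17,sqrt( 15 ) /15, sqrt(3)/3,  sqrt(3 ) /3,  sqrt(3 ),E,sqrt( 10 ),  sqrt( 17),sqrt (19),sqrt(19),sqrt( 19 ),31,49 ]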